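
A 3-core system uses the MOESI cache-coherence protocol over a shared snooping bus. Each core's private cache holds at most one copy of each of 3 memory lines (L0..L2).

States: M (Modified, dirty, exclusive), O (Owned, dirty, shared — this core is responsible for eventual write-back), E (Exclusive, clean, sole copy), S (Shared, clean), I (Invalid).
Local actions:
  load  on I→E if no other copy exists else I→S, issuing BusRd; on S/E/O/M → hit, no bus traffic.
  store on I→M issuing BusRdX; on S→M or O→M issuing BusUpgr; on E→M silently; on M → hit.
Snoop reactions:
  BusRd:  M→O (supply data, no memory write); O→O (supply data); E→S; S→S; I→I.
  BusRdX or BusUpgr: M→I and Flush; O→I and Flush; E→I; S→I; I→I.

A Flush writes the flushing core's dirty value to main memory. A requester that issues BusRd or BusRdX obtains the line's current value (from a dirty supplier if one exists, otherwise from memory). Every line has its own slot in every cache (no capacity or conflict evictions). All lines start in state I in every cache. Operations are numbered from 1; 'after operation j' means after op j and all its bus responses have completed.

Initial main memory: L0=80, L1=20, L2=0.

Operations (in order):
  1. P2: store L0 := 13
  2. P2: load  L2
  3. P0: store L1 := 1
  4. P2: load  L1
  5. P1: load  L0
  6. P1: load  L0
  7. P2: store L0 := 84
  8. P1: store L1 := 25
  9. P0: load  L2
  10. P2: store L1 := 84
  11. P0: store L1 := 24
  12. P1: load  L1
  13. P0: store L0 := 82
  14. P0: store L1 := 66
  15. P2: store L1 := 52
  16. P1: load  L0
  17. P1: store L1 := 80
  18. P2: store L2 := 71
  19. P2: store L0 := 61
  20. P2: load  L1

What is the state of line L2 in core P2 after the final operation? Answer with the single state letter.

1. P2: store L0 := 13  bus=[BusRdX]  L0: P0=I P1=I P2=M  mem[L0]=80
2. P2: load  L2  bus=[BusRd]  L2: P0=I P1=I P2=E  mem[L2]=0
3. P0: store L1 := 1  bus=[BusRdX]  L1: P0=M P1=I P2=I  mem[L1]=20
4. P2: load  L1  bus=[BusRd]  L1: P0=O P1=I P2=S  mem[L1]=20
5. P1: load  L0  bus=[BusRd]  L0: P0=I P1=S P2=O  mem[L0]=80
6. P1: load  L0  bus=[-]  L0: P0=I P1=S P2=O  mem[L0]=80
7. P2: store L0 := 84  bus=[BusUpgr]  L0: P0=I P1=I P2=M  mem[L0]=80
8. P1: store L1 := 25  bus=[BusRdX,Flush]  L1: P0=I P1=M P2=I  mem[L1]=1
9. P0: load  L2  bus=[BusRd]  L2: P0=S P1=I P2=S  mem[L2]=0
10. P2: store L1 := 84  bus=[BusRdX,Flush]  L1: P0=I P1=I P2=M  mem[L1]=25
11. P0: store L1 := 24  bus=[BusRdX,Flush]  L1: P0=M P1=I P2=I  mem[L1]=84
12. P1: load  L1  bus=[BusRd]  L1: P0=O P1=S P2=I  mem[L1]=84
13. P0: store L0 := 82  bus=[BusRdX,Flush]  L0: P0=M P1=I P2=I  mem[L0]=84
14. P0: store L1 := 66  bus=[BusUpgr]  L1: P0=M P1=I P2=I  mem[L1]=84
15. P2: store L1 := 52  bus=[BusRdX,Flush]  L1: P0=I P1=I P2=M  mem[L1]=66
16. P1: load  L0  bus=[BusRd]  L0: P0=O P1=S P2=I  mem[L0]=84
17. P1: store L1 := 80  bus=[BusRdX,Flush]  L1: P0=I P1=M P2=I  mem[L1]=52
18. P2: store L2 := 71  bus=[BusUpgr]  L2: P0=I P1=I P2=M  mem[L2]=0
19. P2: store L0 := 61  bus=[BusRdX,Flush]  L0: P0=I P1=I P2=M  mem[L0]=82
20. P2: load  L1  bus=[BusRd]  L1: P0=I P1=O P2=S  mem[L1]=52

state = M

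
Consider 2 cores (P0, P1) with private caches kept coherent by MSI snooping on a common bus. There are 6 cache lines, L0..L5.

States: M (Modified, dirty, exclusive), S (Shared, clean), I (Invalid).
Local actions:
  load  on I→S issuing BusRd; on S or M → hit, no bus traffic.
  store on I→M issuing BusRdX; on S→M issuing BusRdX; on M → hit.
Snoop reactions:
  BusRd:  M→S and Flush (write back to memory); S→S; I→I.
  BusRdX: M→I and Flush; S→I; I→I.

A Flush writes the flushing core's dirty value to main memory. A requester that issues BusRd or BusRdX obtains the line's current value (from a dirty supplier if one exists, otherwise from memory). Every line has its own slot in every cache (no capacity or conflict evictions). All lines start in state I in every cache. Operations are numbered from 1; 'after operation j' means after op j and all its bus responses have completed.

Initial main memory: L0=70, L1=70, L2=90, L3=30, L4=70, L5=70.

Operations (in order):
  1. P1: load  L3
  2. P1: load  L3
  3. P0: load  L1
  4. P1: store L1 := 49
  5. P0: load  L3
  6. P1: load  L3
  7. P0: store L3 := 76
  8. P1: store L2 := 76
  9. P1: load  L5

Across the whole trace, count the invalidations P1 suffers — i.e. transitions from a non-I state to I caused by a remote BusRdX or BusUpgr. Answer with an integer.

[1] P1: load  L3 | P0:I, P1:S(30) | bus: BusRd
[2] P1: load  L3 | P0:I, P1:S(30) | bus: none
[3] P0: load  L1 | P0:S(70), P1:I | bus: BusRd
[4] P1: store L1 := 49 | P0:I, P1:M(49) | bus: BusRdX
[5] P0: load  L3 | P0:S(30), P1:S(30) | bus: BusRd
[6] P1: load  L3 | P0:S(30), P1:S(30) | bus: none
[7] P0: store L3 := 76 | P0:M(76), P1:I | bus: BusRdX
[8] P1: store L2 := 76 | P0:I, P1:M(76) | bus: BusRdX
[9] P1: load  L5 | P0:I, P1:S(70) | bus: BusRd

invalidations = 1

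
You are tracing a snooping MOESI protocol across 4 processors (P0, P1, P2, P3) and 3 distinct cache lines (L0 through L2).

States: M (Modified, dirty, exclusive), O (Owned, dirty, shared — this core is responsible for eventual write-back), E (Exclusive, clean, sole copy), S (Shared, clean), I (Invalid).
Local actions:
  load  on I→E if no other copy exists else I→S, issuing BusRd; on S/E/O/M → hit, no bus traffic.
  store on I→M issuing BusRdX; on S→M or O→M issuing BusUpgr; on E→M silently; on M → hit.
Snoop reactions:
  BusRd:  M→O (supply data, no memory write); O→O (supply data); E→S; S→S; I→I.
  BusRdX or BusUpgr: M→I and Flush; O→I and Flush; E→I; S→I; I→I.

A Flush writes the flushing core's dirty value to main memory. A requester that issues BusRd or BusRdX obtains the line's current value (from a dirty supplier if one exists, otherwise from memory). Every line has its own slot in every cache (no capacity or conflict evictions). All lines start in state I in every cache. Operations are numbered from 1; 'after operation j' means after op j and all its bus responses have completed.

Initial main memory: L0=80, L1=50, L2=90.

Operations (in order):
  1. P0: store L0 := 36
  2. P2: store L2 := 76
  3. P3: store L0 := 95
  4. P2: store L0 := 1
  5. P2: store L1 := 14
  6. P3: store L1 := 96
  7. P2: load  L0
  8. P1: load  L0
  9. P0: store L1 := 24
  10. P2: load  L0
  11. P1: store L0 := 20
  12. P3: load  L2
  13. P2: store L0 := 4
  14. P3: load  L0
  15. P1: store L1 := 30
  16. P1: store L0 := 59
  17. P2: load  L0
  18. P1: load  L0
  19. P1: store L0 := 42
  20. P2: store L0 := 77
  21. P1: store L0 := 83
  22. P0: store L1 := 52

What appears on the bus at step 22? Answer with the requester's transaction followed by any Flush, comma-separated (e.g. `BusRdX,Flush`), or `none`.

bus = BusRdX,Flush

  op1 P0: store L0 := 36 → M/I/I/I on L0; bus BusRdX; mem=80
  op2 P2: store L2 := 76 → I/I/M/I on L2; bus BusRdX; mem=90
  op3 P3: store L0 := 95 → I/I/I/M on L0; bus BusRdX Flush; mem=36
  op4 P2: store L0 := 1 → I/I/M/I on L0; bus BusRdX Flush; mem=95
  op5 P2: store L1 := 14 → I/I/M/I on L1; bus BusRdX; mem=50
  op6 P3: store L1 := 96 → I/I/I/M on L1; bus BusRdX Flush; mem=14
  op7 P2: load  L0 → I/I/M/I on L0; bus (none); mem=95
  op8 P1: load  L0 → I/S/O/I on L0; bus BusRd; mem=95
  op9 P0: store L1 := 24 → M/I/I/I on L1; bus BusRdX Flush; mem=96
  op10 P2: load  L0 → I/S/O/I on L0; bus (none); mem=95
  op11 P1: store L0 := 20 → I/M/I/I on L0; bus BusUpgr Flush; mem=1
  op12 P3: load  L2 → I/I/O/S on L2; bus BusRd; mem=90
  op13 P2: store L0 := 4 → I/I/M/I on L0; bus BusRdX Flush; mem=20
  op14 P3: load  L0 → I/I/O/S on L0; bus BusRd; mem=20
  op15 P1: store L1 := 30 → I/M/I/I on L1; bus BusRdX Flush; mem=24
  op16 P1: store L0 := 59 → I/M/I/I on L0; bus BusRdX Flush; mem=4
  op17 P2: load  L0 → I/O/S/I on L0; bus BusRd; mem=4
  op18 P1: load  L0 → I/O/S/I on L0; bus (none); mem=4
  op19 P1: store L0 := 42 → I/M/I/I on L0; bus BusUpgr; mem=4
  op20 P2: store L0 := 77 → I/I/M/I on L0; bus BusRdX Flush; mem=42
  op21 P1: store L0 := 83 → I/M/I/I on L0; bus BusRdX Flush; mem=77
  op22 P0: store L1 := 52 → M/I/I/I on L1; bus BusRdX Flush; mem=30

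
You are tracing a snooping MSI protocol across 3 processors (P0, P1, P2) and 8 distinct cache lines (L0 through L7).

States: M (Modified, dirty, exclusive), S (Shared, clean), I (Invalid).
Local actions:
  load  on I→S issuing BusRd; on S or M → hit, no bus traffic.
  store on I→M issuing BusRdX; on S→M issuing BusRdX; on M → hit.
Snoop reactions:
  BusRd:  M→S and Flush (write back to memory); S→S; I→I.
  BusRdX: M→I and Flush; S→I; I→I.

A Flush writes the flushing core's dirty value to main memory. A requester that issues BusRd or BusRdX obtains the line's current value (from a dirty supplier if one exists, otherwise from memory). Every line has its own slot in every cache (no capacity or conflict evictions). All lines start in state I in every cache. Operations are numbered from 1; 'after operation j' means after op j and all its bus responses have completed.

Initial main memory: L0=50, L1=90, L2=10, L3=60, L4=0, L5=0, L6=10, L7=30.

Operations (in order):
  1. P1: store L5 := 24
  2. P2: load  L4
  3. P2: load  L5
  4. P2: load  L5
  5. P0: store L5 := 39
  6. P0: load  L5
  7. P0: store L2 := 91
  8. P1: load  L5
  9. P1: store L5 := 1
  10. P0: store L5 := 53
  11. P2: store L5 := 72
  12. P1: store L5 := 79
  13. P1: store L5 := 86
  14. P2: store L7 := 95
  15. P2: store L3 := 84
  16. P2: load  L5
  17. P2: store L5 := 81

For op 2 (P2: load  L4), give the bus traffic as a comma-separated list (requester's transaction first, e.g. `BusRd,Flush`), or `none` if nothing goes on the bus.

1. P1: store L5 := 24  bus=[BusRdX]  L5: P0=I P1=M P2=I  mem[L5]=0
2. P2: load  L4  bus=[BusRd]  L4: P0=I P1=I P2=S  mem[L4]=0
3. P2: load  L5  bus=[BusRd,Flush]  L5: P0=I P1=S P2=S  mem[L5]=24
4. P2: load  L5  bus=[-]  L5: P0=I P1=S P2=S  mem[L5]=24
5. P0: store L5 := 39  bus=[BusRdX]  L5: P0=M P1=I P2=I  mem[L5]=24
6. P0: load  L5  bus=[-]  L5: P0=M P1=I P2=I  mem[L5]=24
7. P0: store L2 := 91  bus=[BusRdX]  L2: P0=M P1=I P2=I  mem[L2]=10
8. P1: load  L5  bus=[BusRd,Flush]  L5: P0=S P1=S P2=I  mem[L5]=39
9. P1: store L5 := 1  bus=[BusRdX]  L5: P0=I P1=M P2=I  mem[L5]=39
10. P0: store L5 := 53  bus=[BusRdX,Flush]  L5: P0=M P1=I P2=I  mem[L5]=1
11. P2: store L5 := 72  bus=[BusRdX,Flush]  L5: P0=I P1=I P2=M  mem[L5]=53
12. P1: store L5 := 79  bus=[BusRdX,Flush]  L5: P0=I P1=M P2=I  mem[L5]=72
13. P1: store L5 := 86  bus=[-]  L5: P0=I P1=M P2=I  mem[L5]=72
14. P2: store L7 := 95  bus=[BusRdX]  L7: P0=I P1=I P2=M  mem[L7]=30
15. P2: store L3 := 84  bus=[BusRdX]  L3: P0=I P1=I P2=M  mem[L3]=60
16. P2: load  L5  bus=[BusRd,Flush]  L5: P0=I P1=S P2=S  mem[L5]=86
17. P2: store L5 := 81  bus=[BusRdX]  L5: P0=I P1=I P2=M  mem[L5]=86

bus = BusRd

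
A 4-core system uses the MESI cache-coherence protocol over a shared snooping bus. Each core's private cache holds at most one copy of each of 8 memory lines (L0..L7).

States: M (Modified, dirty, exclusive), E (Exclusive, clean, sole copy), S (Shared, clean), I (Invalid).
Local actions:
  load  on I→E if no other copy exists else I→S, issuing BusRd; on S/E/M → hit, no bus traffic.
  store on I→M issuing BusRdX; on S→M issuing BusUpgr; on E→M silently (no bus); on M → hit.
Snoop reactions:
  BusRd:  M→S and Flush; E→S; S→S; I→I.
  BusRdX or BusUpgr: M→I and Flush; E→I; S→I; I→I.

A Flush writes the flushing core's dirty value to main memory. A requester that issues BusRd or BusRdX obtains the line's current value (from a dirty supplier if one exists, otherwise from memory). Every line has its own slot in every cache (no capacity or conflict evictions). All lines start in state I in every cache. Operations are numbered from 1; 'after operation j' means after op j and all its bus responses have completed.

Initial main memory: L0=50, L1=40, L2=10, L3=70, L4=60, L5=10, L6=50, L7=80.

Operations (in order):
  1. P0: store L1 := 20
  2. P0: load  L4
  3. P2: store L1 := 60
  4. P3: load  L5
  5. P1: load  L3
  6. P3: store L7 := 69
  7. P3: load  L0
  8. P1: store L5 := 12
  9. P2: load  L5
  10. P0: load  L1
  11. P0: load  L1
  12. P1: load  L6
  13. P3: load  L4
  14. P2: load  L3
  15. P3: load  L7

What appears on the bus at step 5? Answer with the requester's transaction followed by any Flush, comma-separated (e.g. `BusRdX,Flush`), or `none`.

bus = BusRd

[1] P0: store L1 := 20 | P0:M(20), P1:I, P2:I, P3:I | bus: BusRdX
[2] P0: load  L4 | P0:E(60), P1:I, P2:I, P3:I | bus: BusRd
[3] P2: store L1 := 60 | P0:I, P1:I, P2:M(60), P3:I | bus: BusRdX,Flush
[4] P3: load  L5 | P0:I, P1:I, P2:I, P3:E(10) | bus: BusRd
[5] P1: load  L3 | P0:I, P1:E(70), P2:I, P3:I | bus: BusRd
[6] P3: store L7 := 69 | P0:I, P1:I, P2:I, P3:M(69) | bus: BusRdX
[7] P3: load  L0 | P0:I, P1:I, P2:I, P3:E(50) | bus: BusRd
[8] P1: store L5 := 12 | P0:I, P1:M(12), P2:I, P3:I | bus: BusRdX
[9] P2: load  L5 | P0:I, P1:S(12), P2:S(12), P3:I | bus: BusRd,Flush
[10] P0: load  L1 | P0:S(60), P1:I, P2:S(60), P3:I | bus: BusRd,Flush
[11] P0: load  L1 | P0:S(60), P1:I, P2:S(60), P3:I | bus: none
[12] P1: load  L6 | P0:I, P1:E(50), P2:I, P3:I | bus: BusRd
[13] P3: load  L4 | P0:S(60), P1:I, P2:I, P3:S(60) | bus: BusRd
[14] P2: load  L3 | P0:I, P1:S(70), P2:S(70), P3:I | bus: BusRd
[15] P3: load  L7 | P0:I, P1:I, P2:I, P3:M(69) | bus: none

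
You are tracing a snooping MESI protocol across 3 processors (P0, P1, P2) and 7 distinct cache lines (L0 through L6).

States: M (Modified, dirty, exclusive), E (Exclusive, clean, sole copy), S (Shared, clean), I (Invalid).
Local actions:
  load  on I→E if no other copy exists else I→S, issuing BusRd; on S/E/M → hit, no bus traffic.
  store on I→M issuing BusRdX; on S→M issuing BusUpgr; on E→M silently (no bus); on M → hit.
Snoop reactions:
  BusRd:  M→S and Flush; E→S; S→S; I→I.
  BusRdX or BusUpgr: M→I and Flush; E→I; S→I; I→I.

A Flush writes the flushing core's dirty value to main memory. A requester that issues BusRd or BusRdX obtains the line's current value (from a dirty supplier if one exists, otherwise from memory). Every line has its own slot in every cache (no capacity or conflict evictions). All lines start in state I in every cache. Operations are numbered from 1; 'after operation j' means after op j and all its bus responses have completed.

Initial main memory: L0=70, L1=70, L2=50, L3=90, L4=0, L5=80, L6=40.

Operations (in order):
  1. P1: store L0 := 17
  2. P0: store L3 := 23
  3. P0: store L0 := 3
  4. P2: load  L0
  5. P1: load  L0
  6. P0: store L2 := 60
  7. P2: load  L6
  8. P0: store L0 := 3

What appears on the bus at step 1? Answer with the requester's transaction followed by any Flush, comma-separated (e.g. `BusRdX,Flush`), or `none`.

  op1 P1: store L0 := 17 → I/M/I on L0; bus BusRdX; mem=70
  op2 P0: store L3 := 23 → M/I/I on L3; bus BusRdX; mem=90
  op3 P0: store L0 := 3 → M/I/I on L0; bus BusRdX Flush; mem=17
  op4 P2: load  L0 → S/I/S on L0; bus BusRd Flush; mem=3
  op5 P1: load  L0 → S/S/S on L0; bus BusRd; mem=3
  op6 P0: store L2 := 60 → M/I/I on L2; bus BusRdX; mem=50
  op7 P2: load  L6 → I/I/E on L6; bus BusRd; mem=40
  op8 P0: store L0 := 3 → M/I/I on L0; bus BusUpgr; mem=3

bus = BusRdX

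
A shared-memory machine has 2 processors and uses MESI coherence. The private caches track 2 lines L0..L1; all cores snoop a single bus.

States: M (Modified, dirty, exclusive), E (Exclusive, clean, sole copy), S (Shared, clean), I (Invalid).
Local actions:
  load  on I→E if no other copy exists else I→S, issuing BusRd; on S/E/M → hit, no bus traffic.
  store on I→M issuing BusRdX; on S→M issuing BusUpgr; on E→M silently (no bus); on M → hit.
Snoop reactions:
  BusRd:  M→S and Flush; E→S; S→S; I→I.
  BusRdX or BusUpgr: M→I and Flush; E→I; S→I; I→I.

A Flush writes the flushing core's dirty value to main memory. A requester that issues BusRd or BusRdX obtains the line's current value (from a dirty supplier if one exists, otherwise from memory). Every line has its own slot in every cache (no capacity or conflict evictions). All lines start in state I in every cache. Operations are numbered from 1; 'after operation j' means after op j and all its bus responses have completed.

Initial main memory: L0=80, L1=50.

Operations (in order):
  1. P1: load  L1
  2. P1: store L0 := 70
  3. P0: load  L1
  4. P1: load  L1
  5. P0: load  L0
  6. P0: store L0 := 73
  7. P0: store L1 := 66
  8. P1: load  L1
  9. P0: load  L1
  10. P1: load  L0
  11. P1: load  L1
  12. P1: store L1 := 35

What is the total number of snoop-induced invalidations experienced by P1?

invalidations = 2

step 1: P1: load  L1  ⟶  IE  (L1)  txn=BusRd  M[L1]=50
step 2: P1: store L0 := 70  ⟶  IM  (L0)  txn=BusRdX  M[L0]=80
step 3: P0: load  L1  ⟶  SS  (L1)  txn=BusRd  M[L1]=50
step 4: P1: load  L1  ⟶  SS  (L1)  txn=∅  M[L1]=50
step 5: P0: load  L0  ⟶  SS  (L0)  txn=BusRd+Flush  M[L0]=70
step 6: P0: store L0 := 73  ⟶  MI  (L0)  txn=BusUpgr  M[L0]=70
step 7: P0: store L1 := 66  ⟶  MI  (L1)  txn=BusUpgr  M[L1]=50
step 8: P1: load  L1  ⟶  SS  (L1)  txn=BusRd+Flush  M[L1]=66
step 9: P0: load  L1  ⟶  SS  (L1)  txn=∅  M[L1]=66
step 10: P1: load  L0  ⟶  SS  (L0)  txn=BusRd+Flush  M[L0]=73
step 11: P1: load  L1  ⟶  SS  (L1)  txn=∅  M[L1]=66
step 12: P1: store L1 := 35  ⟶  IM  (L1)  txn=BusUpgr  M[L1]=66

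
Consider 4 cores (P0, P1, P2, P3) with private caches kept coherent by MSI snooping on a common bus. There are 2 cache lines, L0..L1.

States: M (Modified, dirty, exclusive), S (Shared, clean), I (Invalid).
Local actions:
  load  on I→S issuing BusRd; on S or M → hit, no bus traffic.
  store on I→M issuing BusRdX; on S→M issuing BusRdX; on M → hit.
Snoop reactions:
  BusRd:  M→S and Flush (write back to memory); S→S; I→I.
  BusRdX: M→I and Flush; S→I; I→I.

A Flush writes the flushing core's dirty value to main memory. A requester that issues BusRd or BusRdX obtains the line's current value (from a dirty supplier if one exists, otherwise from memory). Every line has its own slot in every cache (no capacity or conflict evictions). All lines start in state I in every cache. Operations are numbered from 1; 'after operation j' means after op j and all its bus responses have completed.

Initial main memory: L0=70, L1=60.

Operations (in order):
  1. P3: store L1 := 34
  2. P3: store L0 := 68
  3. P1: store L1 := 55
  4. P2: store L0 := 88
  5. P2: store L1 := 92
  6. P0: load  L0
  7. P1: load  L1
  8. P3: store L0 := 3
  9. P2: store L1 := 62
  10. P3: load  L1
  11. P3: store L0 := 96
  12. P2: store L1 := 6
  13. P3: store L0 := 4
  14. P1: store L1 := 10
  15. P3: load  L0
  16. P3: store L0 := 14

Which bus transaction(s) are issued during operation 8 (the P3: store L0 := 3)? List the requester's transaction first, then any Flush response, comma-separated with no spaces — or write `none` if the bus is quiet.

bus = BusRdX

1. P3: store L1 := 34  bus=[BusRdX]  L1: P0=I P1=I P2=I P3=M  mem[L1]=60
2. P3: store L0 := 68  bus=[BusRdX]  L0: P0=I P1=I P2=I P3=M  mem[L0]=70
3. P1: store L1 := 55  bus=[BusRdX,Flush]  L1: P0=I P1=M P2=I P3=I  mem[L1]=34
4. P2: store L0 := 88  bus=[BusRdX,Flush]  L0: P0=I P1=I P2=M P3=I  mem[L0]=68
5. P2: store L1 := 92  bus=[BusRdX,Flush]  L1: P0=I P1=I P2=M P3=I  mem[L1]=55
6. P0: load  L0  bus=[BusRd,Flush]  L0: P0=S P1=I P2=S P3=I  mem[L0]=88
7. P1: load  L1  bus=[BusRd,Flush]  L1: P0=I P1=S P2=S P3=I  mem[L1]=92
8. P3: store L0 := 3  bus=[BusRdX]  L0: P0=I P1=I P2=I P3=M  mem[L0]=88
9. P2: store L1 := 62  bus=[BusRdX]  L1: P0=I P1=I P2=M P3=I  mem[L1]=92
10. P3: load  L1  bus=[BusRd,Flush]  L1: P0=I P1=I P2=S P3=S  mem[L1]=62
11. P3: store L0 := 96  bus=[-]  L0: P0=I P1=I P2=I P3=M  mem[L0]=88
12. P2: store L1 := 6  bus=[BusRdX]  L1: P0=I P1=I P2=M P3=I  mem[L1]=62
13. P3: store L0 := 4  bus=[-]  L0: P0=I P1=I P2=I P3=M  mem[L0]=88
14. P1: store L1 := 10  bus=[BusRdX,Flush]  L1: P0=I P1=M P2=I P3=I  mem[L1]=6
15. P3: load  L0  bus=[-]  L0: P0=I P1=I P2=I P3=M  mem[L0]=88
16. P3: store L0 := 14  bus=[-]  L0: P0=I P1=I P2=I P3=M  mem[L0]=88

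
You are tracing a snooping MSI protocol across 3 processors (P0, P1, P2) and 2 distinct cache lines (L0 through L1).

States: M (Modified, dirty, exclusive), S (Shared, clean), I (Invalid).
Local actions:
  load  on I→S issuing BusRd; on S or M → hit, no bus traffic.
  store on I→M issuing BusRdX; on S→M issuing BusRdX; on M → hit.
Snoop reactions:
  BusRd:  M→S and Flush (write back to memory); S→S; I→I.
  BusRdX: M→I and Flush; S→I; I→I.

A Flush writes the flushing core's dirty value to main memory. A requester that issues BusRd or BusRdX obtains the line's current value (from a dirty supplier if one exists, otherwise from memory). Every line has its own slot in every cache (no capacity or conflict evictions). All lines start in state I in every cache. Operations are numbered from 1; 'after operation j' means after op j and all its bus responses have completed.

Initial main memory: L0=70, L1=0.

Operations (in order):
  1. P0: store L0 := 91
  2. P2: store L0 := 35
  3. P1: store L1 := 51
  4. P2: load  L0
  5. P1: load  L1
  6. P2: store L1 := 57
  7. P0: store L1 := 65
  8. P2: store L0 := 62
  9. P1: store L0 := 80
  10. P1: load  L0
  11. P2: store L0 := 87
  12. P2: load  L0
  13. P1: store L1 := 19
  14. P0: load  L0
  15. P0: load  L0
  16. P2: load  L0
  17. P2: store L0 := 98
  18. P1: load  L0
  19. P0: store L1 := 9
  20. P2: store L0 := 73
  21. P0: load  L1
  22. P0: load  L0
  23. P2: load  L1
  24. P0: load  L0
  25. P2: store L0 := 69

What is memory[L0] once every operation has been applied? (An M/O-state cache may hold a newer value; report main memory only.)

  op1 P0: store L0 := 91 → M/I/I on L0; bus BusRdX; mem=70
  op2 P2: store L0 := 35 → I/I/M on L0; bus BusRdX Flush; mem=91
  op3 P1: store L1 := 51 → I/M/I on L1; bus BusRdX; mem=0
  op4 P2: load  L0 → I/I/M on L0; bus (none); mem=91
  op5 P1: load  L1 → I/M/I on L1; bus (none); mem=0
  op6 P2: store L1 := 57 → I/I/M on L1; bus BusRdX Flush; mem=51
  op7 P0: store L1 := 65 → M/I/I on L1; bus BusRdX Flush; mem=57
  op8 P2: store L0 := 62 → I/I/M on L0; bus (none); mem=91
  op9 P1: store L0 := 80 → I/M/I on L0; bus BusRdX Flush; mem=62
  op10 P1: load  L0 → I/M/I on L0; bus (none); mem=62
  op11 P2: store L0 := 87 → I/I/M on L0; bus BusRdX Flush; mem=80
  op12 P2: load  L0 → I/I/M on L0; bus (none); mem=80
  op13 P1: store L1 := 19 → I/M/I on L1; bus BusRdX Flush; mem=65
  op14 P0: load  L0 → S/I/S on L0; bus BusRd Flush; mem=87
  op15 P0: load  L0 → S/I/S on L0; bus (none); mem=87
  op16 P2: load  L0 → S/I/S on L0; bus (none); mem=87
  op17 P2: store L0 := 98 → I/I/M on L0; bus BusRdX; mem=87
  op18 P1: load  L0 → I/S/S on L0; bus BusRd Flush; mem=98
  op19 P0: store L1 := 9 → M/I/I on L1; bus BusRdX Flush; mem=19
  op20 P2: store L0 := 73 → I/I/M on L0; bus BusRdX; mem=98
  op21 P0: load  L1 → M/I/I on L1; bus (none); mem=19
  op22 P0: load  L0 → S/I/S on L0; bus BusRd Flush; mem=73
  op23 P2: load  L1 → S/I/S on L1; bus BusRd Flush; mem=9
  op24 P0: load  L0 → S/I/S on L0; bus (none); mem=73
  op25 P2: store L0 := 69 → I/I/M on L0; bus BusRdX; mem=73

memory[L0] = 73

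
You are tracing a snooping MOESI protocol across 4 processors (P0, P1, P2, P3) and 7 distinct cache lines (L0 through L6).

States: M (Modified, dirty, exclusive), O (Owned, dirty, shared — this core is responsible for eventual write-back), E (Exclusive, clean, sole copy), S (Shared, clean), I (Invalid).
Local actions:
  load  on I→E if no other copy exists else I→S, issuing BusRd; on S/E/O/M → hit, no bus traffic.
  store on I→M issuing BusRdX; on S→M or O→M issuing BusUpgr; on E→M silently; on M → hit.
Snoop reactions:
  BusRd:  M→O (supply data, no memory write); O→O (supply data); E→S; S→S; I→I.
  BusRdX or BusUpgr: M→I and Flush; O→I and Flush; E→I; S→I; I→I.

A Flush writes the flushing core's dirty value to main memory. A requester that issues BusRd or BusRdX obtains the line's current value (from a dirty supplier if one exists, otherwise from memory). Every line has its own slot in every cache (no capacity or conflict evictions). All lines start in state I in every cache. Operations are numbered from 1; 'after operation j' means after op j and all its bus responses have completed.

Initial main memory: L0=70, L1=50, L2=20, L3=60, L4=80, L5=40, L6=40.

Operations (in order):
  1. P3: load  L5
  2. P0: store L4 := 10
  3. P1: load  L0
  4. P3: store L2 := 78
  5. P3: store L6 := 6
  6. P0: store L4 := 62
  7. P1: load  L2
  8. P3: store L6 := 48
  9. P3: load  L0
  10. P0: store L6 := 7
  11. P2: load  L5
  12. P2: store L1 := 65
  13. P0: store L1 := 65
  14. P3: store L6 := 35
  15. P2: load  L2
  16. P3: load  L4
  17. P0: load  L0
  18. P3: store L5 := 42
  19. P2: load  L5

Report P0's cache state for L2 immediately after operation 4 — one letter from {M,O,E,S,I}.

state = I

1. P3: load  L5  bus=[BusRd]  L5: P0=I P1=I P2=I P3=E  mem[L5]=40
2. P0: store L4 := 10  bus=[BusRdX]  L4: P0=M P1=I P2=I P3=I  mem[L4]=80
3. P1: load  L0  bus=[BusRd]  L0: P0=I P1=E P2=I P3=I  mem[L0]=70
4. P3: store L2 := 78  bus=[BusRdX]  L2: P0=I P1=I P2=I P3=M  mem[L2]=20
5. P3: store L6 := 6  bus=[BusRdX]  L6: P0=I P1=I P2=I P3=M  mem[L6]=40
6. P0: store L4 := 62  bus=[-]  L4: P0=M P1=I P2=I P3=I  mem[L4]=80
7. P1: load  L2  bus=[BusRd]  L2: P0=I P1=S P2=I P3=O  mem[L2]=20
8. P3: store L6 := 48  bus=[-]  L6: P0=I P1=I P2=I P3=M  mem[L6]=40
9. P3: load  L0  bus=[BusRd]  L0: P0=I P1=S P2=I P3=S  mem[L0]=70
10. P0: store L6 := 7  bus=[BusRdX,Flush]  L6: P0=M P1=I P2=I P3=I  mem[L6]=48
11. P2: load  L5  bus=[BusRd]  L5: P0=I P1=I P2=S P3=S  mem[L5]=40
12. P2: store L1 := 65  bus=[BusRdX]  L1: P0=I P1=I P2=M P3=I  mem[L1]=50
13. P0: store L1 := 65  bus=[BusRdX,Flush]  L1: P0=M P1=I P2=I P3=I  mem[L1]=65
14. P3: store L6 := 35  bus=[BusRdX,Flush]  L6: P0=I P1=I P2=I P3=M  mem[L6]=7
15. P2: load  L2  bus=[BusRd]  L2: P0=I P1=S P2=S P3=O  mem[L2]=20
16. P3: load  L4  bus=[BusRd]  L4: P0=O P1=I P2=I P3=S  mem[L4]=80
17. P0: load  L0  bus=[BusRd]  L0: P0=S P1=S P2=I P3=S  mem[L0]=70
18. P3: store L5 := 42  bus=[BusUpgr]  L5: P0=I P1=I P2=I P3=M  mem[L5]=40
19. P2: load  L5  bus=[BusRd]  L5: P0=I P1=I P2=S P3=O  mem[L5]=40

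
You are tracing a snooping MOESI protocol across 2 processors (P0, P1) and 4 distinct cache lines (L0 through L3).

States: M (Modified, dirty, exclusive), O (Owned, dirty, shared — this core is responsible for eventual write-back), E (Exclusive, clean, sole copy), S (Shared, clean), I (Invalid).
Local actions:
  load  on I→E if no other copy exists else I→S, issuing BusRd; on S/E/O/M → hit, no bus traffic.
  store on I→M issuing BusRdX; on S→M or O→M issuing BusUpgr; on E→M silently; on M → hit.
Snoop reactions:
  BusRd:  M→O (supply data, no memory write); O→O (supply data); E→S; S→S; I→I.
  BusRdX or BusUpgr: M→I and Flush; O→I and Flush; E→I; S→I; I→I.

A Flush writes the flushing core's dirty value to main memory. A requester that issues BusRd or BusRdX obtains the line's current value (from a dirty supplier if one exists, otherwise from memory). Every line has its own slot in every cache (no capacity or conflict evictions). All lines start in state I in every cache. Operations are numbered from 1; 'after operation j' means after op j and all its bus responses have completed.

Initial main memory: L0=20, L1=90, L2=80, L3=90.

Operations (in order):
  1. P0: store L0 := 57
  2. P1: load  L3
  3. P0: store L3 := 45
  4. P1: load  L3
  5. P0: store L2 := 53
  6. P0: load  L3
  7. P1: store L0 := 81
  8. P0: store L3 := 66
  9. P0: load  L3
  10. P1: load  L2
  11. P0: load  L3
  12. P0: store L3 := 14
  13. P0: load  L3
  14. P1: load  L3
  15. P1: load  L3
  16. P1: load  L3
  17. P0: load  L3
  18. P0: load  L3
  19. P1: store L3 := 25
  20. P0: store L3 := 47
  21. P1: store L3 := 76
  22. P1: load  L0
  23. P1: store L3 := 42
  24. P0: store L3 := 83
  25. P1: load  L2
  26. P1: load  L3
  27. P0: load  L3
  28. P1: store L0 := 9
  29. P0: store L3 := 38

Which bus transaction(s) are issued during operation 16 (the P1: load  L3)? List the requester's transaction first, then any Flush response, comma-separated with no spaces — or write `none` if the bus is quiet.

bus = none

step 1: P0: store L0 := 57  ⟶  MI  (L0)  txn=BusRdX  M[L0]=20
step 2: P1: load  L3  ⟶  IE  (L3)  txn=BusRd  M[L3]=90
step 3: P0: store L3 := 45  ⟶  MI  (L3)  txn=BusRdX  M[L3]=90
step 4: P1: load  L3  ⟶  OS  (L3)  txn=BusRd  M[L3]=90
step 5: P0: store L2 := 53  ⟶  MI  (L2)  txn=BusRdX  M[L2]=80
step 6: P0: load  L3  ⟶  OS  (L3)  txn=∅  M[L3]=90
step 7: P1: store L0 := 81  ⟶  IM  (L0)  txn=BusRdX+Flush  M[L0]=57
step 8: P0: store L3 := 66  ⟶  MI  (L3)  txn=BusUpgr  M[L3]=90
step 9: P0: load  L3  ⟶  MI  (L3)  txn=∅  M[L3]=90
step 10: P1: load  L2  ⟶  OS  (L2)  txn=BusRd  M[L2]=80
step 11: P0: load  L3  ⟶  MI  (L3)  txn=∅  M[L3]=90
step 12: P0: store L3 := 14  ⟶  MI  (L3)  txn=∅  M[L3]=90
step 13: P0: load  L3  ⟶  MI  (L3)  txn=∅  M[L3]=90
step 14: P1: load  L3  ⟶  OS  (L3)  txn=BusRd  M[L3]=90
step 15: P1: load  L3  ⟶  OS  (L3)  txn=∅  M[L3]=90
step 16: P1: load  L3  ⟶  OS  (L3)  txn=∅  M[L3]=90
step 17: P0: load  L3  ⟶  OS  (L3)  txn=∅  M[L3]=90
step 18: P0: load  L3  ⟶  OS  (L3)  txn=∅  M[L3]=90
step 19: P1: store L3 := 25  ⟶  IM  (L3)  txn=BusUpgr+Flush  M[L3]=14
step 20: P0: store L3 := 47  ⟶  MI  (L3)  txn=BusRdX+Flush  M[L3]=25
step 21: P1: store L3 := 76  ⟶  IM  (L3)  txn=BusRdX+Flush  M[L3]=47
step 22: P1: load  L0  ⟶  IM  (L0)  txn=∅  M[L0]=57
step 23: P1: store L3 := 42  ⟶  IM  (L3)  txn=∅  M[L3]=47
step 24: P0: store L3 := 83  ⟶  MI  (L3)  txn=BusRdX+Flush  M[L3]=42
step 25: P1: load  L2  ⟶  OS  (L2)  txn=∅  M[L2]=80
step 26: P1: load  L3  ⟶  OS  (L3)  txn=BusRd  M[L3]=42
step 27: P0: load  L3  ⟶  OS  (L3)  txn=∅  M[L3]=42
step 28: P1: store L0 := 9  ⟶  IM  (L0)  txn=∅  M[L0]=57
step 29: P0: store L3 := 38  ⟶  MI  (L3)  txn=BusUpgr  M[L3]=42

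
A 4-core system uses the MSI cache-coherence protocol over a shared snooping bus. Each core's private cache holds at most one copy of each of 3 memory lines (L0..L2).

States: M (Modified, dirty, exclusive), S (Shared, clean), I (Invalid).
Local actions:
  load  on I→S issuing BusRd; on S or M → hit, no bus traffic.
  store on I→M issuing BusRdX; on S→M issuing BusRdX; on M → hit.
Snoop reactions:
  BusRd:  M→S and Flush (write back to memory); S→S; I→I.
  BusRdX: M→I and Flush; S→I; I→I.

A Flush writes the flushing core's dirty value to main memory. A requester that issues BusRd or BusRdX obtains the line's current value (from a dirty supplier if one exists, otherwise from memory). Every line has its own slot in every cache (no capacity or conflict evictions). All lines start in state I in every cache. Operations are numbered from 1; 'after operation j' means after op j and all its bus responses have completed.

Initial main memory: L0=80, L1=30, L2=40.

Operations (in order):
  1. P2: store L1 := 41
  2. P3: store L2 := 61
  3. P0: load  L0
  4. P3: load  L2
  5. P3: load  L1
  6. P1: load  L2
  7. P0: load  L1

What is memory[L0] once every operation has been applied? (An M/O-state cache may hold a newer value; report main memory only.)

1. P2: store L1 := 41  bus=[BusRdX]  L1: P0=I P1=I P2=M P3=I  mem[L1]=30
2. P3: store L2 := 61  bus=[BusRdX]  L2: P0=I P1=I P2=I P3=M  mem[L2]=40
3. P0: load  L0  bus=[BusRd]  L0: P0=S P1=I P2=I P3=I  mem[L0]=80
4. P3: load  L2  bus=[-]  L2: P0=I P1=I P2=I P3=M  mem[L2]=40
5. P3: load  L1  bus=[BusRd,Flush]  L1: P0=I P1=I P2=S P3=S  mem[L1]=41
6. P1: load  L2  bus=[BusRd,Flush]  L2: P0=I P1=S P2=I P3=S  mem[L2]=61
7. P0: load  L1  bus=[BusRd]  L1: P0=S P1=I P2=S P3=S  mem[L1]=41

memory[L0] = 80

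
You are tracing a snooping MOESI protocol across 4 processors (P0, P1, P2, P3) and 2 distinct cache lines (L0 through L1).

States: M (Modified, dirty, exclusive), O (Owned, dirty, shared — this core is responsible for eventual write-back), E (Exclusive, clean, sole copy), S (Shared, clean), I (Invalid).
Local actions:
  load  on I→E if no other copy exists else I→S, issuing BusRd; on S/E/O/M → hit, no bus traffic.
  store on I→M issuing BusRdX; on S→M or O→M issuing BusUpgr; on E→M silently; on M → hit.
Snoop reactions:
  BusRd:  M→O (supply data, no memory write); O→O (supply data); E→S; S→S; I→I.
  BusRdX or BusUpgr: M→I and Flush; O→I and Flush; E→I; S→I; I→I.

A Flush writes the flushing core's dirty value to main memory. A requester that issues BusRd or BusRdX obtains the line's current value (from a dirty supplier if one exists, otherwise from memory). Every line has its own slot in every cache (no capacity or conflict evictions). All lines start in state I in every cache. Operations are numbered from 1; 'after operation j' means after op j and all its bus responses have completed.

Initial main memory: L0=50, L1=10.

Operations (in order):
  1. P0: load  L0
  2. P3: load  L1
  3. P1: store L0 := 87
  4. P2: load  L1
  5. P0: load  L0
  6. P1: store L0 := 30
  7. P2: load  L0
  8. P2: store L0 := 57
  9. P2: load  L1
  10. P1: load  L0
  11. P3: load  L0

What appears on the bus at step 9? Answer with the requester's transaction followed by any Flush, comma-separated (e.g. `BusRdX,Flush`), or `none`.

bus = none

step 1: P0: load  L0  ⟶  EIII  (L0)  txn=BusRd  M[L0]=50
step 2: P3: load  L1  ⟶  IIIE  (L1)  txn=BusRd  M[L1]=10
step 3: P1: store L0 := 87  ⟶  IMII  (L0)  txn=BusRdX  M[L0]=50
step 4: P2: load  L1  ⟶  IISS  (L1)  txn=BusRd  M[L1]=10
step 5: P0: load  L0  ⟶  SOII  (L0)  txn=BusRd  M[L0]=50
step 6: P1: store L0 := 30  ⟶  IMII  (L0)  txn=BusUpgr  M[L0]=50
step 7: P2: load  L0  ⟶  IOSI  (L0)  txn=BusRd  M[L0]=50
step 8: P2: store L0 := 57  ⟶  IIMI  (L0)  txn=BusUpgr+Flush  M[L0]=30
step 9: P2: load  L1  ⟶  IISS  (L1)  txn=∅  M[L1]=10
step 10: P1: load  L0  ⟶  ISOI  (L0)  txn=BusRd  M[L0]=30
step 11: P3: load  L0  ⟶  ISOS  (L0)  txn=BusRd  M[L0]=30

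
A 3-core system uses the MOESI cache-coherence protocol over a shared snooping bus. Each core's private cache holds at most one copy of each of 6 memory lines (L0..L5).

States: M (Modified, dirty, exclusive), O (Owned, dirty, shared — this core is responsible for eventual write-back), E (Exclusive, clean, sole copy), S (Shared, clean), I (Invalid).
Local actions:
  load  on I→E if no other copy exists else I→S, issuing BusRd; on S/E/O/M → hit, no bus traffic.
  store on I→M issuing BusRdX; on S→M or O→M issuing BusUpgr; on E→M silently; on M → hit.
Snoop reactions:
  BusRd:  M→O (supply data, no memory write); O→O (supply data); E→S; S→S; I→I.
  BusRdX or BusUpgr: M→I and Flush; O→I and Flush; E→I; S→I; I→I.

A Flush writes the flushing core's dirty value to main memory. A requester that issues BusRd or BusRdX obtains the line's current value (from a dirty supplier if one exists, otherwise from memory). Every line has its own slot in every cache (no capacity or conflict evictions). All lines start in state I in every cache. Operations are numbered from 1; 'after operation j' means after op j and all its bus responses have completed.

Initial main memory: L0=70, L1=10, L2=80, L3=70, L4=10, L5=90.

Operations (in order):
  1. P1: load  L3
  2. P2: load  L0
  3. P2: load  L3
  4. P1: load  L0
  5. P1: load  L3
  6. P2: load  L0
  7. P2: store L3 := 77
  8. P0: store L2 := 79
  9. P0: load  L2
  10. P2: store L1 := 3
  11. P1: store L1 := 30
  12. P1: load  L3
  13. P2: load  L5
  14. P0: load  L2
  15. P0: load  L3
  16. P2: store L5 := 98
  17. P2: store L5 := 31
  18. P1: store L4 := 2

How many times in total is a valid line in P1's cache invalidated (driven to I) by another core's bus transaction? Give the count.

  op1 P1: load  L3 → I/E/I on L3; bus BusRd; mem=70
  op2 P2: load  L0 → I/I/E on L0; bus BusRd; mem=70
  op3 P2: load  L3 → I/S/S on L3; bus BusRd; mem=70
  op4 P1: load  L0 → I/S/S on L0; bus BusRd; mem=70
  op5 P1: load  L3 → I/S/S on L3; bus (none); mem=70
  op6 P2: load  L0 → I/S/S on L0; bus (none); mem=70
  op7 P2: store L3 := 77 → I/I/M on L3; bus BusUpgr; mem=70
  op8 P0: store L2 := 79 → M/I/I on L2; bus BusRdX; mem=80
  op9 P0: load  L2 → M/I/I on L2; bus (none); mem=80
  op10 P2: store L1 := 3 → I/I/M on L1; bus BusRdX; mem=10
  op11 P1: store L1 := 30 → I/M/I on L1; bus BusRdX Flush; mem=3
  op12 P1: load  L3 → I/S/O on L3; bus BusRd; mem=70
  op13 P2: load  L5 → I/I/E on L5; bus BusRd; mem=90
  op14 P0: load  L2 → M/I/I on L2; bus (none); mem=80
  op15 P0: load  L3 → S/S/O on L3; bus BusRd; mem=70
  op16 P2: store L5 := 98 → I/I/M on L5; bus (none); mem=90
  op17 P2: store L5 := 31 → I/I/M on L5; bus (none); mem=90
  op18 P1: store L4 := 2 → I/M/I on L4; bus BusRdX; mem=10

invalidations = 1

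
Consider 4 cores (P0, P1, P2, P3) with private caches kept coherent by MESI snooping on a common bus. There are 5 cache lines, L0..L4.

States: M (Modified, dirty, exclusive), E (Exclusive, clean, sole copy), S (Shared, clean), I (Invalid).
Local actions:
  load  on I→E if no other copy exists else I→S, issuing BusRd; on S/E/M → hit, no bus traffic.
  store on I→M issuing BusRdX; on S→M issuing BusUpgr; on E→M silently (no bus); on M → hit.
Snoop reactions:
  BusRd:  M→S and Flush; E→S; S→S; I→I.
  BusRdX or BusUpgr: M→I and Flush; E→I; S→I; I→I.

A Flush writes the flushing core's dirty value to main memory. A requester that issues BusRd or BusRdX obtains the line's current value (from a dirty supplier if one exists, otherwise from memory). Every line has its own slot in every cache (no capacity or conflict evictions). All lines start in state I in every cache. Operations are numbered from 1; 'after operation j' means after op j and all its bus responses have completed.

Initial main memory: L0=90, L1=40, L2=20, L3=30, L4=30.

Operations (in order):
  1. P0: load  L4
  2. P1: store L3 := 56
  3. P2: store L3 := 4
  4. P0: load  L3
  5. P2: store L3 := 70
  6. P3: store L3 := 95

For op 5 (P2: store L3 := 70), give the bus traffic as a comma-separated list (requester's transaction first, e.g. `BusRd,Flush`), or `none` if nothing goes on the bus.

[1] P0: load  L4 | P0:E(30), P1:I, P2:I, P3:I | bus: BusRd
[2] P1: store L3 := 56 | P0:I, P1:M(56), P2:I, P3:I | bus: BusRdX
[3] P2: store L3 := 4 | P0:I, P1:I, P2:M(4), P3:I | bus: BusRdX,Flush
[4] P0: load  L3 | P0:S(4), P1:I, P2:S(4), P3:I | bus: BusRd,Flush
[5] P2: store L3 := 70 | P0:I, P1:I, P2:M(70), P3:I | bus: BusUpgr
[6] P3: store L3 := 95 | P0:I, P1:I, P2:I, P3:M(95) | bus: BusRdX,Flush

bus = BusUpgr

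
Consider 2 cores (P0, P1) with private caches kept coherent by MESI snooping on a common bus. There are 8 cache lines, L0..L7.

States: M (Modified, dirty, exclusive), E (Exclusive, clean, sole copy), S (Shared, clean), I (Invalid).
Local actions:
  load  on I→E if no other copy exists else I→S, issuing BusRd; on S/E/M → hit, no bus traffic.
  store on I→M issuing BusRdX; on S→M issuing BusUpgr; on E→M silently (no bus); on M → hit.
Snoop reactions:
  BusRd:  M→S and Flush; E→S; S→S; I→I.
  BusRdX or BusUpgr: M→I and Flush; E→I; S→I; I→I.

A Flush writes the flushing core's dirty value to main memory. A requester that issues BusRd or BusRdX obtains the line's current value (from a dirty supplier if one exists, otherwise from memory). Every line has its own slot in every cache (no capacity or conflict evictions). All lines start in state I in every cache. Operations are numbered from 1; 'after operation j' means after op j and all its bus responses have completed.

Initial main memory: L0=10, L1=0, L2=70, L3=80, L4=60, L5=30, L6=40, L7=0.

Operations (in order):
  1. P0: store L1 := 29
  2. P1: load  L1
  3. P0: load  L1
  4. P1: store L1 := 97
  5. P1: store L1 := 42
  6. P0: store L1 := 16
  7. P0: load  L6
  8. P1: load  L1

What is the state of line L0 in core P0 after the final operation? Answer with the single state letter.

1. P0: store L1 := 29  bus=[BusRdX]  L1: P0=M P1=I  mem[L1]=0
2. P1: load  L1  bus=[BusRd,Flush]  L1: P0=S P1=S  mem[L1]=29
3. P0: load  L1  bus=[-]  L1: P0=S P1=S  mem[L1]=29
4. P1: store L1 := 97  bus=[BusUpgr]  L1: P0=I P1=M  mem[L1]=29
5. P1: store L1 := 42  bus=[-]  L1: P0=I P1=M  mem[L1]=29
6. P0: store L1 := 16  bus=[BusRdX,Flush]  L1: P0=M P1=I  mem[L1]=42
7. P0: load  L6  bus=[BusRd]  L6: P0=E P1=I  mem[L6]=40
8. P1: load  L1  bus=[BusRd,Flush]  L1: P0=S P1=S  mem[L1]=16

state = I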